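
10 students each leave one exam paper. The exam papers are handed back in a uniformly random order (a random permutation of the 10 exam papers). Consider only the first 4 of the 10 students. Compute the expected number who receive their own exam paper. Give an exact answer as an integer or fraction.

2/5

Let Xᵢ = 1 if person i gets their own exam paper. For each i, P(Xᵢ=1) = 1/10.
By linearity of expectation, E[X₁+…+X_4] = 4·(1/10) = 2/5.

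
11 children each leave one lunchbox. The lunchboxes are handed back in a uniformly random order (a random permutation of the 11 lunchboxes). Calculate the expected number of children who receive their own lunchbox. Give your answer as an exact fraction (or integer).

Let Xᵢ = 1 if person i gets their own lunchbox. For each i, P(Xᵢ=1) = 1/11.
By linearity of expectation, E[X₁+…+X_11] = 11·(1/11) = 1.

1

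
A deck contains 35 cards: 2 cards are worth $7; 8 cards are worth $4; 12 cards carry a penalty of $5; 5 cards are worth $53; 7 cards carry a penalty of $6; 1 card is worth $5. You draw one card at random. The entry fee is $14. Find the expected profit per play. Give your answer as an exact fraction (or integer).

-276/35 dollars

E[payout] = (2/35)·7 + (8/35)·4 + (12/35)·(-5) + (5/35)·53 + (7/35)·(-6) + (1/35)·5 = 214/35
Expected profit = 214/35 − 14 = -276/35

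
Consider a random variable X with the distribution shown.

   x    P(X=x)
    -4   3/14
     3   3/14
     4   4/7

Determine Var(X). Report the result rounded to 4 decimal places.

E[X] = (3/14)·(-4) + (3/14)·3 + (4/7)·4 = 29/14
E[X²] = (3/14)·16 + (3/14)·9 + (4/7)·16 = 29/2
Var(X) = 29/2 − (29/14)² = 2001/196 ≈ 10.2092

10.2092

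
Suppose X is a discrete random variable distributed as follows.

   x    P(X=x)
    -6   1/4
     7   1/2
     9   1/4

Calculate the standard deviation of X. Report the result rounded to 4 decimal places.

5.9739

E[X] = 17/4, E[X²] = 215/4
Var(X) = E[X²] − (E[X])² = 215/4 − 289/16 = 571/16
SD(X) = √(571/16) ≈ 5.9739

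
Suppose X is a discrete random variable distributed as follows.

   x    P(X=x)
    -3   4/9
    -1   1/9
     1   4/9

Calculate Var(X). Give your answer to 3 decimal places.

3.556

E[X] = (4/9)·(-3) + (1/9)·(-1) + (4/9)·1 = -1
E[X²] = (4/9)·9 + (1/9)·1 + (4/9)·1 = 41/9
Var(X) = 41/9 − (-1)² = 32/9 ≈ 3.556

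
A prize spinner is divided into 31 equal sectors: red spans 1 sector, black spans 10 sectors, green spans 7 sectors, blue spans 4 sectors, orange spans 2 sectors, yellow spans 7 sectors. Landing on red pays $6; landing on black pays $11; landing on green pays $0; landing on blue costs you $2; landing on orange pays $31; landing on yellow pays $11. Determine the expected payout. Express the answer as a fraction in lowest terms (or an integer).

E[payout] = (1/31)·6 + (10/31)·11 + (7/31)·0 + (4/31)·(-2) + (2/31)·31 + (7/31)·11 = 247/31

247/31 dollars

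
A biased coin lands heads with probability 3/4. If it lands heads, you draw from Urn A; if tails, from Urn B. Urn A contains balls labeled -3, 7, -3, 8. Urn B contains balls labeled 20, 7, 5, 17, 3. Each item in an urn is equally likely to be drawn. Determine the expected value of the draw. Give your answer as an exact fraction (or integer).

343/80

E[X | Urn A] = (-3 + 7 − 3 + 8)/4 = 9/4
E[X | Urn B] = (20 + 7 + 5 + 17 + 3)/5 = 52/5
E[X] = (3/4)·9/4 + (1/4)·52/5 = 343/80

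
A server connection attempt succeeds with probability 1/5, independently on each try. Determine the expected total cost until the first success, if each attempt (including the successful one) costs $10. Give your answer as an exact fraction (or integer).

$50

E[#attempts] = 1/p = 5; E[cost] = 10·5 = 50.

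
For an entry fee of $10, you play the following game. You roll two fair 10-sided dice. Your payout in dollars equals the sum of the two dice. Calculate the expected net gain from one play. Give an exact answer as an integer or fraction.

Distribution of the sum of the two dice: 2 w.p. 1/100, 3 w.p. 1/50, 4 w.p. 3/100, 5 w.p. 1/25, 6 w.p. 1/20, 7 w.p. 3/50, …
E[payout] = (1/100)·2 + (1/50)·3 + (3/100)·4 + (1/25)·5 + (1/20)·6 + (3/50)·7 + (7/100)·8 + (2/25)·9 + (9/100)·10 + (1/10)·11 + (9/100)·12 + (2/25)·13 + (7/100)·14 + (3/50)·15 + (1/20)·16 + (1/25)·17 + (3/100)·18 + (1/50)·19 + (1/100)·20 = 11
Expected profit = 11 − 10 = 1

$1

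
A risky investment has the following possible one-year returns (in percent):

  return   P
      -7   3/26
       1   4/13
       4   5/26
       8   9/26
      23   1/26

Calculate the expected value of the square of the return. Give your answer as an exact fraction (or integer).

670/13

E[X²] = (3/26)·49 + (4/13)·1 + (5/26)·16 + (9/26)·64 + (1/26)·529
     = 670/13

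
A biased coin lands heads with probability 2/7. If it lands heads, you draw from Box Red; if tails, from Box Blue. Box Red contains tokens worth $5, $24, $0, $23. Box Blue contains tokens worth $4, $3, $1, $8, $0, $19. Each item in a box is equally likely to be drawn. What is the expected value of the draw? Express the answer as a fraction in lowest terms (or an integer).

331/42 dollars

E[X | Box Red] = (5 + 24 + 0 + 23)/4 = 13
E[X | Box Blue] = (4 + 3 + 1 + 8 + 0 + 19)/6 = 35/6
E[X] = (2/7)·13 + (5/7)·35/6 = 331/42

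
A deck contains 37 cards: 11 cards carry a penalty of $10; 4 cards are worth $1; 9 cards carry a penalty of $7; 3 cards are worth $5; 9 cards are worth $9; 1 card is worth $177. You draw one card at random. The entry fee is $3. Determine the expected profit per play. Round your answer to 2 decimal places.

-$0.19

E[payout] = (11/37)·(-10) + (4/37)·1 + (9/37)·(-7) + (3/37)·5 + (9/37)·9 + (1/37)·177 = 104/37
Expected profit = 104/37 − 3 = -7/37 ≈ -$0.19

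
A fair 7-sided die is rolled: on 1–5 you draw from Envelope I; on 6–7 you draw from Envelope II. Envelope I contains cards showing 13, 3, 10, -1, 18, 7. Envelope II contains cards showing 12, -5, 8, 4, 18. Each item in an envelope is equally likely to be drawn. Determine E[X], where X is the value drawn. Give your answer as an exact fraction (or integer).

121/15

E[X | Envelope I] = (13 + 3 + 10 − 1 + 18 + 7)/6 = 25/3
E[X | Envelope II] = (12 − 5 + 8 + 4 + 18)/5 = 37/5
E[X] = (5/7)·25/3 + (2/7)·37/5 = 121/15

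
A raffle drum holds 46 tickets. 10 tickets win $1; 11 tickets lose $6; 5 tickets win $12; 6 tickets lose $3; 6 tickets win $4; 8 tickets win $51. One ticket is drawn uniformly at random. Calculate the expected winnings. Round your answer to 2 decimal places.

E[payout] = (10/46)·1 + (11/46)·(-6) + (5/46)·12 + (6/46)·(-3) + (6/46)·4 + (8/46)·51 = 209/23
≈ $9.09

$9.09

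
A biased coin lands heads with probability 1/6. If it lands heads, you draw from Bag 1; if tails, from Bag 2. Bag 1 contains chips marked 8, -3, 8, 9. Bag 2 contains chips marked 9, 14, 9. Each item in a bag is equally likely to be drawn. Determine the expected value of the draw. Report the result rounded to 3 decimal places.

9.806

E[X | Bag 1] = (8 − 3 + 8 + 9)/4 = 11/2
E[X | Bag 2] = (9 + 14 + 9)/3 = 32/3
E[X] = (1/6)·11/2 + (5/6)·32/3 = 353/36 ≈ 9.806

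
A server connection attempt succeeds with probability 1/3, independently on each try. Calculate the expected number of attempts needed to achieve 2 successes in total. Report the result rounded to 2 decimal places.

By linearity (sum of 2 independent geometric waits), E[trials] = 2/p = 2/(1/3) = 6.
≈ 6.00

6.00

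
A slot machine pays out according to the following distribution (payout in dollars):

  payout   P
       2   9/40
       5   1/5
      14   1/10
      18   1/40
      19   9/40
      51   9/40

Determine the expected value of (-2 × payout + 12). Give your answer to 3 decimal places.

E[-2x+12] = (9/40)·8 + (1/5)·2 + (1/10)·(-16) + (1/40)·(-24) + (9/40)·(-26) + (9/40)·(-90)
     = -261/10 ≈ -26.100

-26.100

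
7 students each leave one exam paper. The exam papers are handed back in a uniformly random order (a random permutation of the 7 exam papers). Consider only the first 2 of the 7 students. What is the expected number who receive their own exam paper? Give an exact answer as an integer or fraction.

Let Xᵢ = 1 if person i gets their own exam paper. For each i, P(Xᵢ=1) = 1/7.
By linearity of expectation, E[X₁+…+X_2] = 2·(1/7) = 2/7.

2/7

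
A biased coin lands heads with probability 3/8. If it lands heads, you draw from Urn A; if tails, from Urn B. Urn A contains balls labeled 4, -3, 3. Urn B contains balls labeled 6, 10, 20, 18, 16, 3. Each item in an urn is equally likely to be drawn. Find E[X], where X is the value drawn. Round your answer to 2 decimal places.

8.10

E[X | Urn A] = (4 − 3 + 3)/3 = 4/3
E[X | Urn B] = (6 + 10 + 20 + 18 + 16 + 3)/6 = 73/6
E[X] = (3/8)·4/3 + (5/8)·73/6 = 389/48 ≈ 8.10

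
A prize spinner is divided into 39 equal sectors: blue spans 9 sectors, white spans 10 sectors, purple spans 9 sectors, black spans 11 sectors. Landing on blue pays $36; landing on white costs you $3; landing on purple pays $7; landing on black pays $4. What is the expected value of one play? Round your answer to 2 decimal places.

$10.28

E[payout] = (9/39)·36 + (10/39)·(-3) + (9/39)·7 + (11/39)·4 = 401/39
≈ $10.28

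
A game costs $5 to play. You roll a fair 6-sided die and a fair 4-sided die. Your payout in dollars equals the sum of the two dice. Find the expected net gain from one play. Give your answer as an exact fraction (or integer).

Distribution of the sum of the two dice: 2 w.p. 1/24, 3 w.p. 1/12, 4 w.p. 1/8, 5 w.p. 1/6, 6 w.p. 1/6, 7 w.p. 1/6, …
E[payout] = (1/24)·2 + (1/12)·3 + (1/8)·4 + (1/6)·5 + (1/6)·6 + (1/6)·7 + (1/8)·8 + (1/12)·9 + (1/24)·10 = 6
Expected profit = 6 − 5 = 1

$1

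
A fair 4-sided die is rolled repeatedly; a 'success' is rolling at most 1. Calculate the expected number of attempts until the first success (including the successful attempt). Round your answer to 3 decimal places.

For a geometric distribution, E[trials] = 1/p = 1/(1/4) = 4.
≈ 4.000

4.000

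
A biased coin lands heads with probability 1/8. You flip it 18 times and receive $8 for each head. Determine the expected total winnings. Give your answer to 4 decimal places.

$18.0000

E[#heads] = 18·1/8 = 9/4 (linearity over flips).
E[winnings] = 8·9/4 = 18.
≈ 18.0000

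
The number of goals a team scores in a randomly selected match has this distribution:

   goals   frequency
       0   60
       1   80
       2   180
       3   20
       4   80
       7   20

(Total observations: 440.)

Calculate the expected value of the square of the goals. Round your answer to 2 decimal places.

7.36

Total = 440, so P(goals=0) = 60/440, etc.
E[X²] = (3/22)·0 + (2/11)·1 + (9/22)·4 + (1/22)·9 + (2/11)·16 + (1/22)·49
     = 81/11 ≈ 7.36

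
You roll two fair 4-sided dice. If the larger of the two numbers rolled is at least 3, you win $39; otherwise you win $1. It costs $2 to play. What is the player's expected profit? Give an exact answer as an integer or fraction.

55/2 dollars

E[payout] = (1/4)·1 + (3/4)·39 = 59/2
Expected profit = 59/2 − 2 = 55/2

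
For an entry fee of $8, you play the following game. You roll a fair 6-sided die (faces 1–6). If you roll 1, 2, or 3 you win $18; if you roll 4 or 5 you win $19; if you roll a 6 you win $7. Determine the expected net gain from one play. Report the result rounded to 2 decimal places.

$8.50

E[payout] = (1/6)·7 + (1/2)·18 + (1/3)·19 = 33/2
Expected profit = 33/2 − 8 = 17/2 ≈ $8.50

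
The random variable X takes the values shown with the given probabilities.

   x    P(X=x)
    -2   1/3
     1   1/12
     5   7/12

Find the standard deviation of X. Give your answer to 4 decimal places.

3.2489

E[X] = 7/3, E[X²] = 16
Var(X) = E[X²] − (E[X])² = 16 − 49/9 = 95/9
SD(X) = √(95/9) ≈ 3.2489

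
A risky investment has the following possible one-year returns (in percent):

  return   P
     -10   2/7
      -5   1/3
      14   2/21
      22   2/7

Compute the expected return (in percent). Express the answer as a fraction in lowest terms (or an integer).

E[X] = (2/7)·(-10) + (1/3)·(-5) + (2/21)·14 + (2/7)·22
     = 65/21

65/21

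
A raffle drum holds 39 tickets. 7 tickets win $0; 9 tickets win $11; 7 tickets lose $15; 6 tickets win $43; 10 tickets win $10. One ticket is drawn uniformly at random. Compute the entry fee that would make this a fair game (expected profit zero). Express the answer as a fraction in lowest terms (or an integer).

352/39 dollars

E[payout] = (7/39)·0 + (9/39)·11 + (7/39)·(-15) + (6/39)·43 + (10/39)·10 = 352/39
Fair fee = E[payout] = 352/39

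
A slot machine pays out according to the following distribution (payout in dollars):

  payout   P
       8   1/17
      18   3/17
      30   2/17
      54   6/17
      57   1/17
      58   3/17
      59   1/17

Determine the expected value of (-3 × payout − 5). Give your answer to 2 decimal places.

E[-3x-5] = (1/17)·(-29) + (3/17)·(-59) + (2/17)·(-95) + (6/17)·(-167) + (1/17)·(-176) + (3/17)·(-179) + (1/17)·(-182)
     = -2293/17 ≈ -134.88

-134.88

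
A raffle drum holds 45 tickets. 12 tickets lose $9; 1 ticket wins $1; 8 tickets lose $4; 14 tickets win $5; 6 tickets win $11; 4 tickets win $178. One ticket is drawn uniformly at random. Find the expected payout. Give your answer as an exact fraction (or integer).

E[payout] = (12/45)·(-9) + (1/45)·1 + (8/45)·(-4) + (14/45)·5 + (6/45)·11 + (4/45)·178 = 709/45

709/45 dollars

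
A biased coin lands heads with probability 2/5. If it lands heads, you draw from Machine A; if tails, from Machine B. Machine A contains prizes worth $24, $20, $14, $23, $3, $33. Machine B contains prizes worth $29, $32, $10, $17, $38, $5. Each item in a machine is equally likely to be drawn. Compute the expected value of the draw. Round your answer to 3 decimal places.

E[X | Machine A] = (24 + 20 + 14 + 23 + 3 + 33)/6 = 39/2
E[X | Machine B] = (29 + 32 + 10 + 17 + 38 + 5)/6 = 131/6
E[X] = (2/5)·39/2 + (3/5)·131/6 = 209/10 ≈ 20.900

$20.900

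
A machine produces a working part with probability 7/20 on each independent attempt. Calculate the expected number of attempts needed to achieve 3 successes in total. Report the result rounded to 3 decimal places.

By linearity (sum of 3 independent geometric waits), E[trials] = 3/p = 3/(7/20) = 60/7.
≈ 8.571

8.571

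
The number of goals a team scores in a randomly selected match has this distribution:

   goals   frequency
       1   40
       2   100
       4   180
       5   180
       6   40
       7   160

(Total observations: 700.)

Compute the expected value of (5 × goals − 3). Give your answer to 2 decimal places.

20.00

Total = 700, so P(goals=1) = 40/700, etc.
E[5x-3] = (2/35)·2 + (1/7)·7 + (9/35)·17 + (9/35)·22 + (2/35)·27 + (8/35)·32
     = 20 ≈ 20.00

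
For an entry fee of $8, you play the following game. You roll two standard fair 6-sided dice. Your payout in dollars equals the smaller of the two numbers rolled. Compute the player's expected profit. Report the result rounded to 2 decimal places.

-$5.47

Distribution of the smaller of the two numbers rolled: 1 w.p. 11/36, 2 w.p. 1/4, 3 w.p. 7/36, 4 w.p. 5/36, 5 w.p. 1/12, 6 w.p. 1/36
E[payout] = (11/36)·1 + (1/4)·2 + (7/36)·3 + (5/36)·4 + (1/12)·5 + (1/36)·6 = 91/36
Expected profit = 91/36 − 8 = -197/36 ≈ -$5.47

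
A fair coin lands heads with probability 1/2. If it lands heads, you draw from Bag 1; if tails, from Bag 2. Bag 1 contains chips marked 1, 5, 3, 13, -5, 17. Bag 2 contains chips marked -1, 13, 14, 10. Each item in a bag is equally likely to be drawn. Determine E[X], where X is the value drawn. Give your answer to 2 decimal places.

E[X | Bag 1] = (1 + 5 + 3 + 13 − 5 + 17)/6 = 17/3
E[X | Bag 2] = (-1 + 13 + 14 + 10)/4 = 9
E[X] = (1/2)·17/3 + (1/2)·9 = 22/3 ≈ 7.33

7.33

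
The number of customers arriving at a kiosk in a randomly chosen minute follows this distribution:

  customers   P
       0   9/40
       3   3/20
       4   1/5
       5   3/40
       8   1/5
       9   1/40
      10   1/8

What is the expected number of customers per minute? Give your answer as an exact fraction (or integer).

E[X] = (9/40)·0 + (3/20)·3 + (1/5)·4 + (3/40)·5 + (1/5)·8 + (1/40)·9 + (1/8)·10
     = 47/10

47/10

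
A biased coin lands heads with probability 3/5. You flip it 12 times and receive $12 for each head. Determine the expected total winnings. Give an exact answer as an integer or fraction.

432/5 dollars

E[#heads] = 12·3/5 = 36/5 (linearity over flips).
E[winnings] = 12·36/5 = 432/5.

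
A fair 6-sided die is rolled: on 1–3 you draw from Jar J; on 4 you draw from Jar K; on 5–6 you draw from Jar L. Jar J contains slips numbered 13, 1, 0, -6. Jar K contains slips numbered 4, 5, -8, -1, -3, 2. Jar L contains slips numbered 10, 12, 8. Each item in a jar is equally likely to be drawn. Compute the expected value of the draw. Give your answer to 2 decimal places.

4.31

E[X | Jar J] = (13 + 1 + 0 − 6)/4 = 2
E[X | Jar K] = (4 + 5 − 8 − 1 − 3 + 2)/6 = -1/6
E[X | Jar L] = (10 + 12 + 8)/3 = 10
E[X] = (1/2)·2 + (1/6)·(-1/6) + (1/3)·10 = 155/36 ≈ 4.31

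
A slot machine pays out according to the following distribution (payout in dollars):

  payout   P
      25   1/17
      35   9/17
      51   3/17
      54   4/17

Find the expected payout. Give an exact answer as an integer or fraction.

709/17 dollars

E[X] = (1/17)·25 + (9/17)·35 + (3/17)·51 + (4/17)·54
     = 709/17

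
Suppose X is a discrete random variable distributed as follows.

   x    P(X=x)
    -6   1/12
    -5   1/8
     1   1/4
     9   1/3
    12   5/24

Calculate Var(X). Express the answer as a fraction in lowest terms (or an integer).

E[X] = (1/12)·(-6) + (1/8)·(-5) + (1/4)·1 + (1/3)·9 + (5/24)·12 = 37/8
E[X²] = (1/12)·36 + (1/8)·25 + (1/4)·1 + (1/3)·81 + (5/24)·144 = 507/8
Var(X) = 507/8 − (37/8)² = 2687/64

2687/64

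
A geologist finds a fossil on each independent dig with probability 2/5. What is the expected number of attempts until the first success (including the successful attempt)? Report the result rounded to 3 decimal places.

2.500

For a geometric distribution, E[trials] = 1/p = 1/(2/5) = 5/2.
≈ 2.500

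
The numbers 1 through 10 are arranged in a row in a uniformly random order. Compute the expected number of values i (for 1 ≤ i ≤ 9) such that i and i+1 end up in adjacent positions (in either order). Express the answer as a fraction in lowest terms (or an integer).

For each i ∈ {1,…,9}, let Xᵢ = 1 if i and i+1 are adjacent. P(Xᵢ=1) = 2·(10−1)!/10! = 2/10.
By linearity, E[ΣXᵢ] = (9)·(2/10) = 9/5.

9/5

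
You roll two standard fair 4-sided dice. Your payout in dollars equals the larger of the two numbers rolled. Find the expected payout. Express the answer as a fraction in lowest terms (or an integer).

25/8 dollars

Distribution of the larger of the two numbers rolled: 1 w.p. 1/16, 2 w.p. 3/16, 3 w.p. 5/16, 4 w.p. 7/16
E[payout] = (1/16)·1 + (3/16)·2 + (5/16)·3 + (7/16)·4 = 25/8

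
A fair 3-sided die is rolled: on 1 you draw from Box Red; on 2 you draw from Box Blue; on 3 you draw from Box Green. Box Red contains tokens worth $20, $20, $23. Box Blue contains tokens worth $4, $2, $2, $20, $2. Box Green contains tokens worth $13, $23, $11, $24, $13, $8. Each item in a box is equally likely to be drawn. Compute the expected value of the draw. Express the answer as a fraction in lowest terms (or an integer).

127/9 dollars

E[X | Box Red] = (20 + 20 + 23)/3 = 21
E[X | Box Blue] = (4 + 2 + 2 + 20 + 2)/5 = 6
E[X | Box Green] = (13 + 23 + 11 + 24 + 13 + 8)/6 = 46/3
E[X] = (1/3)·21 + (1/3)·6 + (1/3)·46/3 = 127/9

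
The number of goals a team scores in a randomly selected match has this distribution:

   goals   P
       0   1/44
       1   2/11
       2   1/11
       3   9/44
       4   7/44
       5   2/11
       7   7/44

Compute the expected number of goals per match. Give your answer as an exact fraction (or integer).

40/11

E[X] = (1/44)·0 + (2/11)·1 + (1/11)·2 + (9/44)·3 + (7/44)·4 + (2/11)·5 + (7/44)·7
     = 40/11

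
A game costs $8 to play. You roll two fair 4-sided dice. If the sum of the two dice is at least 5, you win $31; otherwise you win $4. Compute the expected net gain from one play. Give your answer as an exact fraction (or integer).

E[payout] = (3/8)·4 + (5/8)·31 = 167/8
Expected profit = 167/8 − 8 = 103/8

103/8 dollars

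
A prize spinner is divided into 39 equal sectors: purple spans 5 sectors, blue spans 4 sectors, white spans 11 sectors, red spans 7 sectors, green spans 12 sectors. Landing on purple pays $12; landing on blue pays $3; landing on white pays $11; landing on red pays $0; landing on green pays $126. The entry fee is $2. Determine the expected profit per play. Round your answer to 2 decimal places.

E[payout] = (5/39)·12 + (4/39)·3 + (11/39)·11 + (7/39)·0 + (12/39)·126 = 1705/39
Expected profit = 1705/39 − 2 = 1627/39 ≈ $41.72

$41.72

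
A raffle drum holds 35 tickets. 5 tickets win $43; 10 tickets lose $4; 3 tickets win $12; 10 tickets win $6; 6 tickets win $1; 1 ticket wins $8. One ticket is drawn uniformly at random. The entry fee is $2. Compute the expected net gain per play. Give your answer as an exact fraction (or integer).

43/7 dollars

E[payout] = (5/35)·43 + (10/35)·(-4) + (3/35)·12 + (10/35)·6 + (6/35)·1 + (1/35)·8 = 57/7
Expected profit = 57/7 − 2 = 43/7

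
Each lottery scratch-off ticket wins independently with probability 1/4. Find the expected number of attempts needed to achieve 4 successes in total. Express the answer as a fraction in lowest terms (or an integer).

By linearity (sum of 4 independent geometric waits), E[trials] = 4/p = 4/(1/4) = 16.

16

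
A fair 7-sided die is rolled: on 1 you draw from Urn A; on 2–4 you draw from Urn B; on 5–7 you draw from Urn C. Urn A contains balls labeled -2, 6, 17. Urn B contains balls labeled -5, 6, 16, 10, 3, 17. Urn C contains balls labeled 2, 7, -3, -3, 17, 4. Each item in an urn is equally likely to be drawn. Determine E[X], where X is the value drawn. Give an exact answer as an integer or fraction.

85/14

E[X | Urn A] = (-2 + 6 + 17)/3 = 7
E[X | Urn B] = (-5 + 6 + 16 + 10 + 3 + 17)/6 = 47/6
E[X | Urn C] = (2 + 7 − 3 − 3 + 17 + 4)/6 = 4
E[X] = (1/7)·7 + (3/7)·47/6 + (3/7)·4 = 85/14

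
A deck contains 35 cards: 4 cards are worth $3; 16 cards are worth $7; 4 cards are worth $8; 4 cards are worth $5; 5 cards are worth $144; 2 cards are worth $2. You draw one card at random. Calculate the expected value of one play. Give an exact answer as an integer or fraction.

180/7 dollars

E[payout] = (4/35)·3 + (16/35)·7 + (4/35)·8 + (4/35)·5 + (5/35)·144 + (2/35)·2 = 180/7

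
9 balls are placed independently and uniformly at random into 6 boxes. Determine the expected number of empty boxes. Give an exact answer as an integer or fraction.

1953125/1679616

Let Xⱼ=1 if box j is empty. P(Xⱼ=1) = ((6-1)/6)^9 = 1953125/10077696.
By linearity, E[#empty] = 6·1953125/10077696 = 1953125/1679616.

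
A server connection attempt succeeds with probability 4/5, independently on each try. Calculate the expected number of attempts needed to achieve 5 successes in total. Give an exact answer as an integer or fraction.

By linearity (sum of 5 independent geometric waits), E[trials] = 5/p = 5/(4/5) = 25/4.

25/4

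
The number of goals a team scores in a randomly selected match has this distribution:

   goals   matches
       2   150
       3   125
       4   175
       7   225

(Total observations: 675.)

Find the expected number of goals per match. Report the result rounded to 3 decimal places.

Total = 675, so P(goals=2) = 150/675, etc.
E[X] = (2/9)·2 + (5/27)·3 + (7/27)·4 + (1/3)·7
     = 118/27 ≈ 4.370

4.370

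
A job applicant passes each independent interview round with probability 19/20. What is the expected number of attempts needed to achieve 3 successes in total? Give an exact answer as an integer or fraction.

By linearity (sum of 3 independent geometric waits), E[trials] = 3/p = 3/(19/20) = 60/19.

60/19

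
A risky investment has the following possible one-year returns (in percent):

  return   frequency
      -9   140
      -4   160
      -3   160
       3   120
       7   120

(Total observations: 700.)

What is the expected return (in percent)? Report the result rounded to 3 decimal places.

Total = 700, so P(return=-9) = 140/700, etc.
E[X] = (1/5)·(-9) + (8/35)·(-4) + (8/35)·(-3) + (6/35)·3 + (6/35)·7
     = -59/35 ≈ -1.686

-1.686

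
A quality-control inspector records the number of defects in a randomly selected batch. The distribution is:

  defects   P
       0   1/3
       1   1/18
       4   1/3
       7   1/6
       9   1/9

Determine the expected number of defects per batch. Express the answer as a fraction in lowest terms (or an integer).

32/9

E[X] = (1/3)·0 + (1/18)·1 + (1/3)·4 + (1/6)·7 + (1/9)·9
     = 32/9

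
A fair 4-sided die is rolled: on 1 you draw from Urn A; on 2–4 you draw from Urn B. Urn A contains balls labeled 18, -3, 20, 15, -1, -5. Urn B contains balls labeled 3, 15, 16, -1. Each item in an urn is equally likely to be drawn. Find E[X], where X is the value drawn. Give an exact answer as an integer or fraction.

385/48

E[X | Urn A] = (18 − 3 + 20 + 15 − 1 − 5)/6 = 22/3
E[X | Urn B] = (3 + 15 + 16 − 1)/4 = 33/4
E[X] = (1/4)·22/3 + (3/4)·33/4 = 385/48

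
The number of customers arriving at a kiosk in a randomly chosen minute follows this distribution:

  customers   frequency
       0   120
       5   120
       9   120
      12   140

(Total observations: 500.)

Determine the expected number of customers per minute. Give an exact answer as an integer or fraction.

Total = 500, so P(customers=0) = 120/500, etc.
E[X] = (6/25)·0 + (6/25)·5 + (6/25)·9 + (7/25)·12
     = 168/25

168/25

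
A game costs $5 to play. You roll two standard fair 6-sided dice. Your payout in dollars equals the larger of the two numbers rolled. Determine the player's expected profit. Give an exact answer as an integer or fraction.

-19/36 dollars

Distribution of the larger of the two numbers rolled: 1 w.p. 1/36, 2 w.p. 1/12, 3 w.p. 5/36, 4 w.p. 7/36, 5 w.p. 1/4, 6 w.p. 11/36
E[payout] = (1/36)·1 + (1/12)·2 + (5/36)·3 + (7/36)·4 + (1/4)·5 + (11/36)·6 = 161/36
Expected profit = 161/36 − 5 = -19/36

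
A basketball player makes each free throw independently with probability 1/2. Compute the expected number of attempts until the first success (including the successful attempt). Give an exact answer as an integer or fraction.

For a geometric distribution, E[trials] = 1/p = 1/(1/2) = 2.

2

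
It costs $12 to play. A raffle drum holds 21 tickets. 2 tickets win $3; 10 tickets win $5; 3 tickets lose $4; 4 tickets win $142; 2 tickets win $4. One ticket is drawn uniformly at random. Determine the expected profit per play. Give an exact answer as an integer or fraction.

E[payout] = (2/21)·3 + (10/21)·5 + (3/21)·(-4) + (4/21)·142 + (2/21)·4 = 620/21
Expected profit = 620/21 − 12 = 368/21

368/21 dollars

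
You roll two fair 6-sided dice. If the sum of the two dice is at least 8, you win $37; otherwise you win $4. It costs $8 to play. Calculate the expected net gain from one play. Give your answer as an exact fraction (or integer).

39/4 dollars

E[payout] = (7/12)·4 + (5/12)·37 = 71/4
Expected profit = 71/4 − 8 = 39/4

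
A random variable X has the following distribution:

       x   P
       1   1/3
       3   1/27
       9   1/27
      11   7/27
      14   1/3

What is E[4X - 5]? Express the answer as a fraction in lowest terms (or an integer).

E[4x-5] = (1/3)·(-1) + (1/27)·7 + (1/27)·31 + (7/27)·39 + (1/3)·51
     = 761/27

761/27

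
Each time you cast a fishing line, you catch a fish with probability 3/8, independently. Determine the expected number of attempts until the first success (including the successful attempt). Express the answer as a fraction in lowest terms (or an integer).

For a geometric distribution, E[trials] = 1/p = 1/(3/8) = 8/3.

8/3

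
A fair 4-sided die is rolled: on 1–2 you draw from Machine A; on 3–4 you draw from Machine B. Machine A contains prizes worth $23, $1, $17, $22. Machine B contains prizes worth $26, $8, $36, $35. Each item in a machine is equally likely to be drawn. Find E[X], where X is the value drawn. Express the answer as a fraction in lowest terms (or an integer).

$21

E[X | Machine A] = (23 + 1 + 17 + 22)/4 = 63/4
E[X | Machine B] = (26 + 8 + 36 + 35)/4 = 105/4
E[X] = (1/2)·63/4 + (1/2)·105/4 = 21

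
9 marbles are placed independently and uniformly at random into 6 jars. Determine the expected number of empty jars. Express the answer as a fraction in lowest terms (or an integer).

Let Xⱼ=1 if jar j is empty. P(Xⱼ=1) = ((6-1)/6)^9 = 1953125/10077696.
By linearity, E[#empty] = 6·1953125/10077696 = 1953125/1679616.

1953125/1679616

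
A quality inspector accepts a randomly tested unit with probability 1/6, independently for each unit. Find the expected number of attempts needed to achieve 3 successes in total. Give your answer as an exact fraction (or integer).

18

By linearity (sum of 3 independent geometric waits), E[trials] = 3/p = 3/(1/6) = 18.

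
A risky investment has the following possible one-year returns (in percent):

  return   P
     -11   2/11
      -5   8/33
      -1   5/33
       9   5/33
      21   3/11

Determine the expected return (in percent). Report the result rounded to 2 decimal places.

E[X] = (2/11)·(-11) + (8/33)·(-5) + (5/33)·(-1) + (5/33)·9 + (3/11)·21
     = 41/11 ≈ 3.73

3.73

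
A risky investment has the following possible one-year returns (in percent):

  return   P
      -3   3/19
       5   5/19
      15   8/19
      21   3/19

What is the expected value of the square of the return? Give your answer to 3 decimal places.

E[X²] = (3/19)·9 + (5/19)·25 + (8/19)·225 + (3/19)·441
     = 3275/19 ≈ 172.368

172.368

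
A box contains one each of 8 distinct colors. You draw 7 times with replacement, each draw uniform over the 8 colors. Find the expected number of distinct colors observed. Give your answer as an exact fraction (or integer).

1273609/262144

Let Xⱼ=1 if type j appears at least once. P(Xⱼ=1) = 1 − ((8−1)/8)^7 = 1273609/2097152.
E[#distinct] = 8·1273609/2097152 = 1273609/262144.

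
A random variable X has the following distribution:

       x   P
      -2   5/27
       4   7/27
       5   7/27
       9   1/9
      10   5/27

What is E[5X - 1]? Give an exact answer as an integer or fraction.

623/27

E[5x-1] = (5/27)·(-11) + (7/27)·19 + (7/27)·24 + (1/9)·44 + (5/27)·49
     = 623/27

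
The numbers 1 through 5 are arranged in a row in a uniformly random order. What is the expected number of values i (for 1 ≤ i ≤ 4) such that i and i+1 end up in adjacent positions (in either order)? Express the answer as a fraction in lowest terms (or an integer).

8/5

For each i ∈ {1,…,4}, let Xᵢ = 1 if i and i+1 are adjacent. P(Xᵢ=1) = 2·(5−1)!/5! = 2/5.
By linearity, E[ΣXᵢ] = (4)·(2/5) = 8/5.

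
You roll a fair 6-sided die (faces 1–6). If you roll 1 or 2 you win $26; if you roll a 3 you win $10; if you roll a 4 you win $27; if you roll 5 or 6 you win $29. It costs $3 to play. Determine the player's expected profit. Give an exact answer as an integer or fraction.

E[payout] = (1/6)·10 + (1/3)·26 + (1/6)·27 + (1/3)·29 = 49/2
Expected profit = 49/2 − 3 = 43/2

43/2 dollars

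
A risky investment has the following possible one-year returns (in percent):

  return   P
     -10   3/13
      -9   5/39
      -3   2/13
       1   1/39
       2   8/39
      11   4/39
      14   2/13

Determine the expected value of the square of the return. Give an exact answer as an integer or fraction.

E[X²] = (3/13)·100 + (5/39)·81 + (2/13)·9 + (1/39)·1 + (8/39)·4 + (4/39)·121 + (2/13)·196
     = 3052/39

3052/39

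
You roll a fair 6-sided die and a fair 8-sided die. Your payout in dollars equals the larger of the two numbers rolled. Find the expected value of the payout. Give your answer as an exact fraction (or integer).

Distribution of the larger of the two numbers rolled: 1 w.p. 1/48, 2 w.p. 1/16, 3 w.p. 5/48, 4 w.p. 7/48, 5 w.p. 3/16, 6 w.p. 11/48, …
E[payout] = (1/48)·1 + (1/16)·2 + (5/48)·3 + (7/48)·4 + (3/16)·5 + (11/48)·6 + (1/8)·7 + (1/8)·8 = 251/48

251/48 dollars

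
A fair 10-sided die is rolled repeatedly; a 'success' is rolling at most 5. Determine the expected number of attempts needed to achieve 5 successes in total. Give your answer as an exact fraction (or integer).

10

By linearity (sum of 5 independent geometric waits), E[trials] = 5/p = 5/(1/2) = 10.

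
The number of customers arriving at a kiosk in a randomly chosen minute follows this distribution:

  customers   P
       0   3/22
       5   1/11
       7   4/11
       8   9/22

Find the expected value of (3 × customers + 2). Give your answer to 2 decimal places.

20.82

E[3x+2] = (3/22)·2 + (1/11)·17 + (4/11)·23 + (9/22)·26
     = 229/11 ≈ 20.82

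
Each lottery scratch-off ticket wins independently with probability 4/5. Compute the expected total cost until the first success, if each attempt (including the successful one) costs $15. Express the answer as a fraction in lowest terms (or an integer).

75/4 dollars

E[#attempts] = 1/p = 5/4; E[cost] = 15·5/4 = 75/4.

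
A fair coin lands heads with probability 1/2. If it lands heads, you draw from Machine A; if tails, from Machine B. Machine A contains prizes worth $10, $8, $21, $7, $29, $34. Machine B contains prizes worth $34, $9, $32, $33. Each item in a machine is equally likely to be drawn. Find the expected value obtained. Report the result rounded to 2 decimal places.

$22.58

E[X | Machine A] = (10 + 8 + 21 + 7 + 29 + 34)/6 = 109/6
E[X | Machine B] = (34 + 9 + 32 + 33)/4 = 27
E[X] = (1/2)·109/6 + (1/2)·27 = 271/12 ≈ 22.58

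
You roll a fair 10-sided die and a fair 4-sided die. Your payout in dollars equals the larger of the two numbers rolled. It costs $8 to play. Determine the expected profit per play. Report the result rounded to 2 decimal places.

-$2.25

Distribution of the larger of the two numbers rolled: 1 w.p. 1/40, 2 w.p. 3/40, 3 w.p. 1/8, 4 w.p. 7/40, 5 w.p. 1/10, 6 w.p. 1/10, …
E[payout] = (1/40)·1 + (3/40)·2 + (1/8)·3 + (7/40)·4 + (1/10)·5 + (1/10)·6 + (1/10)·7 + (1/10)·8 + (1/10)·9 + (1/10)·10 = 23/4
Expected profit = 23/4 − 8 = -9/4 ≈ -$2.25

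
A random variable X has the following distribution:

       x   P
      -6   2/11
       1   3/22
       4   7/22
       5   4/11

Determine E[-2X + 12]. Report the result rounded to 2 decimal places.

E[-2x+12] = (2/11)·24 + (3/22)·10 + (7/22)·4 + (4/11)·2
     = 85/11 ≈ 7.73

7.73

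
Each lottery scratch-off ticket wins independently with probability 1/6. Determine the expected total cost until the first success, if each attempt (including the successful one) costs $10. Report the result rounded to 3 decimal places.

E[#attempts] = 1/p = 6; E[cost] = 10·6 = 60.
≈ 60.000

$60.000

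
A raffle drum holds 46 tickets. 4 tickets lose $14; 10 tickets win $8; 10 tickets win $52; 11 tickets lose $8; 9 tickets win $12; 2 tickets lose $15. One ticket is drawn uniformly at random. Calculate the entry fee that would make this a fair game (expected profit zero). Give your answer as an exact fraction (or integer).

267/23 dollars

E[payout] = (4/46)·(-14) + (10/46)·8 + (10/46)·52 + (11/46)·(-8) + (9/46)·12 + (2/46)·(-15) = 267/23
Fair fee = E[payout] = 267/23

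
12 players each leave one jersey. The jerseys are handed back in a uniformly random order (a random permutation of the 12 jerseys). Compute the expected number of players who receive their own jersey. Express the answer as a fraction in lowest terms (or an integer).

1

Let Xᵢ = 1 if person i gets their own jersey. For each i, P(Xᵢ=1) = 1/12.
By linearity of expectation, E[X₁+…+X_12] = 12·(1/12) = 1.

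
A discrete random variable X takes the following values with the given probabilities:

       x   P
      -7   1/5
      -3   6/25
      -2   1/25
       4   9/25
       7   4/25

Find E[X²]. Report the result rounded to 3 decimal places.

25.720

E[X²] = (1/5)·49 + (6/25)·9 + (1/25)·4 + (9/25)·16 + (4/25)·49
     = 643/25 ≈ 25.720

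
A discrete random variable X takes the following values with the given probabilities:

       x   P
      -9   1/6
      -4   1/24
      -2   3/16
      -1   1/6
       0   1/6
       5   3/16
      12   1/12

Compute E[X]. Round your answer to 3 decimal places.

-0.271

E[X] = (1/6)·(-9) + (1/24)·(-4) + (3/16)·(-2) + (1/6)·(-1) + (1/6)·0 + (3/16)·5 + (1/12)·12
     = -13/48 ≈ -0.271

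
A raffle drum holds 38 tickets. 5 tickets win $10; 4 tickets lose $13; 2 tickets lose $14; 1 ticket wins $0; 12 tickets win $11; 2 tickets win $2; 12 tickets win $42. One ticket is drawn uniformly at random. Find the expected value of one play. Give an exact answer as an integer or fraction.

E[payout] = (5/38)·10 + (4/38)·(-13) + (2/38)·(-14) + (1/38)·0 + (12/38)·11 + (2/38)·2 + (12/38)·42 = 305/19

305/19 dollars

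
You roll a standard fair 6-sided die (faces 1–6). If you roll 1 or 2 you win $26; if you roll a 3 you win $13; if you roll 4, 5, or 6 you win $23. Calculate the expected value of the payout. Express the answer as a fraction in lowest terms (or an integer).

67/3 dollars

E[payout] = (1/6)·13 + (1/2)·23 + (1/3)·26 = 67/3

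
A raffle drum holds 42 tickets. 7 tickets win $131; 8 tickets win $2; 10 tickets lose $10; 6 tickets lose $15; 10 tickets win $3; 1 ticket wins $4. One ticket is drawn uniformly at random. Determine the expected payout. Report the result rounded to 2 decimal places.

E[payout] = (7/42)·131 + (8/42)·2 + (10/42)·(-10) + (6/42)·(-15) + (10/42)·3 + (1/42)·4 = 37/2
≈ $18.50

$18.50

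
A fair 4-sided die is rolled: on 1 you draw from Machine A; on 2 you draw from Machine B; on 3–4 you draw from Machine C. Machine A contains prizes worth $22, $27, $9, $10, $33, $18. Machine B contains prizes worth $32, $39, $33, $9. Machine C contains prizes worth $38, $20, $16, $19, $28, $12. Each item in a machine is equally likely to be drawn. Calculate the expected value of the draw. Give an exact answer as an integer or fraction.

E[X | Machine A] = (22 + 27 + 9 + 10 + 33 + 18)/6 = 119/6
E[X | Machine B] = (32 + 39 + 33 + 9)/4 = 113/4
E[X | Machine C] = (38 + 20 + 16 + 19 + 28 + 12)/6 = 133/6
E[X] = (1/4)·119/6 + (1/4)·113/4 + (1/2)·133/6 = 1109/48

1109/48 dollars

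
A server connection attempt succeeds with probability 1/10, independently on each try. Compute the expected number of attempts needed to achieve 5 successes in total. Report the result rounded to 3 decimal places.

50.000

By linearity (sum of 5 independent geometric waits), E[trials] = 5/p = 5/(1/10) = 50.
≈ 50.000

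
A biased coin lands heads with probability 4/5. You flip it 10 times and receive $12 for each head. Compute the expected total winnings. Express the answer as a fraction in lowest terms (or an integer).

E[#heads] = 10·4/5 = 8 (linearity over flips).
E[winnings] = 12·8 = 96.

$96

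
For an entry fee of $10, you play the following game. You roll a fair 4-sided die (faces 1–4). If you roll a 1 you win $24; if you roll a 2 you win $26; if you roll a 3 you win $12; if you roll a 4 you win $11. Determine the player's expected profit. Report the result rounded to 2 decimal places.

$8.25

E[payout] = (1/4)·11 + (1/4)·12 + (1/4)·24 + (1/4)·26 = 73/4
Expected profit = 73/4 − 10 = 33/4 ≈ $8.25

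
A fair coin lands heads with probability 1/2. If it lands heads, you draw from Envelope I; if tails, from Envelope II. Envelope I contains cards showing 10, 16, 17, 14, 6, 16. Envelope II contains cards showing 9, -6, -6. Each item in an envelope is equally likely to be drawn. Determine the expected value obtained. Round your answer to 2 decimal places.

6.08

E[X | Envelope I] = (10 + 16 + 17 + 14 + 6 + 16)/6 = 79/6
E[X | Envelope II] = (9 − 6 − 6)/3 = -1
E[X] = (1/2)·79/6 + (1/2)·(-1) = 73/12 ≈ 6.08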